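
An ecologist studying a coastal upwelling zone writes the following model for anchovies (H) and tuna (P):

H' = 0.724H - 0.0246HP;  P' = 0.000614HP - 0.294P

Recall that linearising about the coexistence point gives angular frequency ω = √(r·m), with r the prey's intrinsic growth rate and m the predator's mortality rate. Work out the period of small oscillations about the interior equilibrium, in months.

Here r = 0.724 and m = 0.294, so r·m = 0.213.
ω = √0.213 = 0.461 per month, hence T = 2π/ω ≈ 13.6 months.

T ≈ 13.6 months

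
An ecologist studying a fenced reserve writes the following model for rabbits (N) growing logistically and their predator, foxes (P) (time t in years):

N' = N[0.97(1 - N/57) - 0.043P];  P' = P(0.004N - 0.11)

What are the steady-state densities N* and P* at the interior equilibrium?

N* ≈ 27.5, P* ≈ 11.7

From dP/dt = 0 with P > 0: 0.004N* = 0.11, so N* = 27.5.
Substitute into dN/dt = 0: 0.97(1 - 27.5/57) = 0.043P*.
The bracket is 0.518, giving P* = 0.502/0.043 = 11.7.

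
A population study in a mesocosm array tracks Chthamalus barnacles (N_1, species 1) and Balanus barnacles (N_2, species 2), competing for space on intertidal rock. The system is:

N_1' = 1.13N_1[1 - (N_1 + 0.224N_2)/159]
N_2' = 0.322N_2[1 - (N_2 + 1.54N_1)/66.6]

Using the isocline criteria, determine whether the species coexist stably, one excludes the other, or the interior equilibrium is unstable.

species 1 excludes species 2

Compare the nullcline intercepts: K1/α12 = 159/0.224 = 710 > K2 = 66.6; K2/α21 = 66.6/1.54 = 43.2 < K1 = 159.
Since the inequalities point opposite ways, species 1 can invade but species 2 cannot.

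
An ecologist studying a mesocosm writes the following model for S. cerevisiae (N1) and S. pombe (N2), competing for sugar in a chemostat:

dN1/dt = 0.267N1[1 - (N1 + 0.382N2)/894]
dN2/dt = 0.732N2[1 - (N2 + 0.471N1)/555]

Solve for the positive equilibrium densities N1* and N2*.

N1* ≈ 832, N2* ≈ 163

Setting both brackets to zero gives the nullclines N1 + 0.382N2 = 894 and 0.471N1 + N2 = 555.
Substituting N2 = 555 - 0.471N1 into the first: N1(1 - 0.382·0.471) = 894 - 0.382·555.
So N1* = 682/0.82 = 832, and then N2* = 555 - 0.471·832 = 163.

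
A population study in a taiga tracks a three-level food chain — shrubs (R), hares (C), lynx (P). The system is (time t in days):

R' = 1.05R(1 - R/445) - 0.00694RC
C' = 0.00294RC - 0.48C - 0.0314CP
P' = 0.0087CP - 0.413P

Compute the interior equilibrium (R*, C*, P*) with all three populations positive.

From dP/dt = 0: 0.0087C* = 0.413, so C* = 47.5.
From dR/dt = 0: 1.05(1 - R*/445) = 0.00694·47.5, giving R* = 445·(1 - 0.314) = 305.
From dC/dt = 0: 0.00294·305 - 0.48 = 0.0314P*, so P* = 0.418/0.0314 = 13.3.

R* ≈ 305, C* ≈ 47.5, P* ≈ 13.3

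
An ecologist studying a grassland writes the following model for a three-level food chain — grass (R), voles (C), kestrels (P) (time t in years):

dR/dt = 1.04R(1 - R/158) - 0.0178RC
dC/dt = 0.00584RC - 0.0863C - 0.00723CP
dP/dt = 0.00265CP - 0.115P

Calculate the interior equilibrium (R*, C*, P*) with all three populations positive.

R* ≈ 40.6, C* ≈ 43.4, P* ≈ 20.9

From dP/dt = 0: 0.00265C* = 0.115, so C* = 43.4.
From dR/dt = 0: 1.04(1 - R*/158) = 0.0178·43.4, giving R* = 158·(1 - 0.743) = 40.6.
From dC/dt = 0: 0.00584·40.6 - 0.0863 = 0.00723P*, so P* = 0.151/0.00723 = 20.9.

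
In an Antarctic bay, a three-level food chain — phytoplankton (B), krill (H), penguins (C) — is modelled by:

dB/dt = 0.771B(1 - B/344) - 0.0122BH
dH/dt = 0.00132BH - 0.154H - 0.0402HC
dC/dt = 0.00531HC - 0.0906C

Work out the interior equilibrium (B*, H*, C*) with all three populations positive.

From dC/dt = 0: 0.00531H* = 0.0906, so H* = 17.1.
From dB/dt = 0: 0.771(1 - B*/344) = 0.0122·17.1, giving B* = 344·(1 - 0.27) = 251.
From dH/dt = 0: 0.00132·251 - 0.154 = 0.0402C*, so C* = 0.177/0.0402 = 4.42.

B* ≈ 251, H* ≈ 17.1, C* ≈ 4.42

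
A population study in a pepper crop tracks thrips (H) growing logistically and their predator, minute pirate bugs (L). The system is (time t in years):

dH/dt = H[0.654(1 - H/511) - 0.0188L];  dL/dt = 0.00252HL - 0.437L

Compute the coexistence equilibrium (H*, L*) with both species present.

H* ≈ 173, L* ≈ 23

From dL/dt = 0 with L > 0: 0.00252H* = 0.437, so H* = 173.
Substitute into dH/dt = 0: 0.654(1 - 173/511) = 0.0188L*.
The bracket is 0.661, giving L* = 0.432/0.0188 = 23.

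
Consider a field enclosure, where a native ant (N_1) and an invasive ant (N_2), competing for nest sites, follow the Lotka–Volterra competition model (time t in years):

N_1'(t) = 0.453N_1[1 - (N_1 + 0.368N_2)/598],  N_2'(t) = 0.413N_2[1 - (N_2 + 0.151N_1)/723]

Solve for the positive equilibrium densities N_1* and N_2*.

N_1* ≈ 351, N_2* ≈ 670

Setting both brackets to zero gives the nullclines N_1 + 0.368N_2 = 598 and 0.151N_1 + N_2 = 723.
Substituting N_2 = 723 - 0.151N_1 into the first: N_1(1 - 0.368·0.151) = 598 - 0.368·723.
So N_1* = 332/0.944 = 351, and then N_2* = 723 - 0.151·351 = 670.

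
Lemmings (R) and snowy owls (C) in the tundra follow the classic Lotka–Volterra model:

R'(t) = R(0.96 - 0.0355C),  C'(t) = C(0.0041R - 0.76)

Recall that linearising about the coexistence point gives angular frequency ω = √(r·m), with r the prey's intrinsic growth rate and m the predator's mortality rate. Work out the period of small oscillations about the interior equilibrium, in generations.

T ≈ 7.36 generations

Here r = 0.96 and m = 0.76, so r·m = 0.73.
ω = √0.73 = 0.854 per generation, hence T = 2π/ω ≈ 7.36 generations.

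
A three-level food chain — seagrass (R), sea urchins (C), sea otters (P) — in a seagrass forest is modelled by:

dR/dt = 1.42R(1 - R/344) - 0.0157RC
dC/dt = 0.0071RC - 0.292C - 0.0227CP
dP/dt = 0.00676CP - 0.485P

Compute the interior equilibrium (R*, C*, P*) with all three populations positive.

From dP/dt = 0: 0.00676C* = 0.485, so C* = 71.7.
From dR/dt = 0: 1.42(1 - R*/344) = 0.0157·71.7, giving R* = 344·(1 - 0.793) = 71.1.
From dC/dt = 0: 0.0071·71.1 - 0.292 = 0.0227P*, so P* = 0.213/0.0227 = 9.38.

R* ≈ 71.1, C* ≈ 71.7, P* ≈ 9.38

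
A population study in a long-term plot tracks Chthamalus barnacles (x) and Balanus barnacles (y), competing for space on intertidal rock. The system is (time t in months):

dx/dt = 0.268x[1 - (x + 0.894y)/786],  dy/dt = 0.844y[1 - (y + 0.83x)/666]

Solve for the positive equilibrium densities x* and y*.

x* ≈ 739, y* ≈ 52.8

Setting both brackets to zero gives the nullclines x + 0.894y = 786 and 0.83x + y = 666.
Substituting y = 666 - 0.83x into the first: x(1 - 0.894·0.83) = 786 - 0.894·666.
So x* = 191/0.258 = 739, and then y* = 666 - 0.83·739 = 52.8.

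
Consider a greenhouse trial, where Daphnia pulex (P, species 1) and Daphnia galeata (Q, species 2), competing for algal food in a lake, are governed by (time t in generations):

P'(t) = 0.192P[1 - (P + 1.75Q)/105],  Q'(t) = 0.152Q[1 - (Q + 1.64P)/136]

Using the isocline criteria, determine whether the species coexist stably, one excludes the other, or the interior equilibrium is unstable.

Compare the nullcline intercepts: K1/α12 = 105/1.75 = 60 < K2 = 136; K2/α21 = 136/1.64 = 82.9 < K1 = 105.
Since both are reversed, neither can invade when rare; the interior point is a saddle.

unstable coexistence (outcome depends on initial conditions)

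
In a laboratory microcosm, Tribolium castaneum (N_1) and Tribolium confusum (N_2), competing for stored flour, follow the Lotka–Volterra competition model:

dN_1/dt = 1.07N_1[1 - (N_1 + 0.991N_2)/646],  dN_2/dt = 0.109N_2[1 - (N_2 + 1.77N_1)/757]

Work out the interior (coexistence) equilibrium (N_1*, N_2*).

Setting both brackets to zero gives the nullclines N_1 + 0.991N_2 = 646 and 1.77N_1 + N_2 = 757.
Substituting N_2 = 757 - 1.77N_1 into the first: N_1(1 - 0.991·1.77) = 646 - 0.991·757.
So N_1* = -104/-0.754 = 138, and then N_2* = 757 - 1.77·138 = 512.

N_1* ≈ 138, N_2* ≈ 512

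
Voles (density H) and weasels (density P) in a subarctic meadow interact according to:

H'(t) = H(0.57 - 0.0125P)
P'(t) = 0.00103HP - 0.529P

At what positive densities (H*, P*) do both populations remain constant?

Set dP/dt = 0 with P > 0: 0.00103H - 0.529 = 0, so H* = 0.529/0.00103 = 514.
Set dH/dt = 0 with H > 0: 0.57 - 0.0125P = 0, so P* = 0.57/0.0125 = 45.6.

H* ≈ 514, P* ≈ 45.6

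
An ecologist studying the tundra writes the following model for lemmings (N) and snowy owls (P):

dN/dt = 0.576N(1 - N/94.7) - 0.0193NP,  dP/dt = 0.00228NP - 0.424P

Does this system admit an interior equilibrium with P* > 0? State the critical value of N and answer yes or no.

The predator equation gives dP/dt > 0 only when N > 0.424/0.00228 = 186.
Without the predator, N → K = 94.7. Since 94.7 < 186, the predator cannot invade.

Threshold N = 186; K < 186, so no, the predator goes extinct.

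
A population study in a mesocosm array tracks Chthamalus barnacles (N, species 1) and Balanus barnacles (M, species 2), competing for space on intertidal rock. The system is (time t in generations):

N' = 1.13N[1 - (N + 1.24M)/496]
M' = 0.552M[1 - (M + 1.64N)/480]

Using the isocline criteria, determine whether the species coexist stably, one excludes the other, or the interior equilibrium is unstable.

unstable coexistence (outcome depends on initial conditions)

Compare the nullcline intercepts: K1/α12 = 496/1.24 = 400 < K2 = 480; K2/α21 = 480/1.64 = 293 < K1 = 496.
Since both are reversed, neither can invade when rare; the interior point is a saddle.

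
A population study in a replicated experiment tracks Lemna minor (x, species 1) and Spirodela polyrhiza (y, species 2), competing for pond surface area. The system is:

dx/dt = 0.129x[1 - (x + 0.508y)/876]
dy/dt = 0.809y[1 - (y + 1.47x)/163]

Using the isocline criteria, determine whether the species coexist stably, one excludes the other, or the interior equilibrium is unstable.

Compare the nullcline intercepts: K1/α12 = 876/0.508 = 1720 > K2 = 163; K2/α21 = 163/1.47 = 111 < K1 = 876.
Since the inequalities point opposite ways, species 1 can invade but species 2 cannot.

species 1 excludes species 2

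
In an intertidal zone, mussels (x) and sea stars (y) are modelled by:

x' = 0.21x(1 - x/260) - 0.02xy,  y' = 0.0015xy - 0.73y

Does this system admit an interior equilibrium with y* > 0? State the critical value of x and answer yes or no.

Threshold x = 487; K < 487, so no, the predator goes extinct.

The predator equation gives dy/dt > 0 only when x > 0.73/0.0015 = 487.
Without the predator, x → K = 260. Since 260 < 487, the predator cannot invade.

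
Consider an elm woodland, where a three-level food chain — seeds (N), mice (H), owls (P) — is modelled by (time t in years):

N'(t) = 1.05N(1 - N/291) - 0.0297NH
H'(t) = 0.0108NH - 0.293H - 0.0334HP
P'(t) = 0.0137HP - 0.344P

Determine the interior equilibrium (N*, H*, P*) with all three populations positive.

N* ≈ 84.3, H* ≈ 25.1, P* ≈ 18.5

From dP/dt = 0: 0.0137H* = 0.344, so H* = 25.1.
From dN/dt = 0: 1.05(1 - N*/291) = 0.0297·25.1, giving N* = 291·(1 - 0.71) = 84.3.
From dH/dt = 0: 0.0108·84.3 - 0.293 = 0.0334P*, so P* = 0.618/0.0334 = 18.5.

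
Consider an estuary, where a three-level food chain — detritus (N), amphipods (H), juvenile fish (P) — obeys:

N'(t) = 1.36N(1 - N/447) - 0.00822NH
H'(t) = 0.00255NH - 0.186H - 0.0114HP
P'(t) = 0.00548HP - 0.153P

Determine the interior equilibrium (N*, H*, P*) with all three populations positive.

N* ≈ 372, H* ≈ 27.9, P* ≈ 66.8

From dP/dt = 0: 0.00548H* = 0.153, so H* = 27.9.
From dN/dt = 0: 1.36(1 - N*/447) = 0.00822·27.9, giving N* = 447·(1 - 0.169) = 372.
From dH/dt = 0: 0.00255·372 - 0.186 = 0.0114P*, so P* = 0.762/0.0114 = 66.8.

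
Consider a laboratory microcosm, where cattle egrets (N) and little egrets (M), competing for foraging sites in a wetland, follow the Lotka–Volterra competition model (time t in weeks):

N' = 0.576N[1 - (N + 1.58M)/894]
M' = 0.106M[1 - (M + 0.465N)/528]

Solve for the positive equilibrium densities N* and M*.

Setting both brackets to zero gives the nullclines N + 1.58M = 894 and 0.465N + M = 528.
Substituting M = 528 - 0.465N into the first: N(1 - 1.58·0.465) = 894 - 1.58·528.
So N* = 59.8/0.265 = 225, and then M* = 528 - 0.465·225 = 423.

N* ≈ 225, M* ≈ 423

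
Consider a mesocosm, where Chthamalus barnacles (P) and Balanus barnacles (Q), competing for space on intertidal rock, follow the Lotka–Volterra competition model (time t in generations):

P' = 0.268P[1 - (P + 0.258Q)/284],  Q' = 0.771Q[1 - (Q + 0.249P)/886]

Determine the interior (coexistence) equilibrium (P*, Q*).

P* ≈ 59.2, Q* ≈ 871

Setting both brackets to zero gives the nullclines P + 0.258Q = 284 and 0.249P + Q = 886.
Substituting Q = 886 - 0.249P into the first: P(1 - 0.258·0.249) = 284 - 0.258·886.
So P* = 55.4/0.936 = 59.2, and then Q* = 886 - 0.249·59.2 = 871.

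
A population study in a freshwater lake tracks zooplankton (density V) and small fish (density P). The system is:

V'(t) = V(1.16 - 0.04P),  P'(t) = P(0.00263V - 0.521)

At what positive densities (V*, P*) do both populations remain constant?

Set dP/dt = 0 with P > 0: 0.00263V - 0.521 = 0, so V* = 0.521/0.00263 = 198.
Set dV/dt = 0 with V > 0: 1.16 - 0.04P = 0, so P* = 1.16/0.04 = 29.

V* ≈ 198, P* ≈ 29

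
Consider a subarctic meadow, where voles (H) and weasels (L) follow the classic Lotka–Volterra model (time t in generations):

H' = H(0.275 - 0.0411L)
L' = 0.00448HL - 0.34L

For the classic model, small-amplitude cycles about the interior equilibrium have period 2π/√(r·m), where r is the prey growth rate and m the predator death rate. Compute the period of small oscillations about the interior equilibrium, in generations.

T ≈ 20.5 generations

Here r = 0.275 and m = 0.34, so r·m = 0.0935.
ω = √0.0935 = 0.306 per generation, hence T = 2π/ω ≈ 20.5 generations.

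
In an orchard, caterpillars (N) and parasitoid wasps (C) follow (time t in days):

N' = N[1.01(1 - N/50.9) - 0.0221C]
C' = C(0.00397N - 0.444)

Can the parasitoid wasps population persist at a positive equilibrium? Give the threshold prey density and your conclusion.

Threshold N = 112; K < 112, so no, the predator goes extinct.

The predator equation gives dC/dt > 0 only when N > 0.444/0.00397 = 112.
Without the predator, N → K = 50.9. Since 50.9 < 112, the predator cannot invade.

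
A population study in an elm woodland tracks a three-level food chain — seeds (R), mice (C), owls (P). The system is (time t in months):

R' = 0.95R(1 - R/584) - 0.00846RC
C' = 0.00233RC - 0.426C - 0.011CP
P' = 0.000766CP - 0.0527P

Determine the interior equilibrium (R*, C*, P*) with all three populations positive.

From dP/dt = 0: 0.000766C* = 0.0527, so C* = 68.8.
From dR/dt = 0: 0.95(1 - R*/584) = 0.00846·68.8, giving R* = 584·(1 - 0.613) = 226.
From dC/dt = 0: 0.00233·226 - 0.426 = 0.011P*, so P* = 0.101/0.011 = 9.19.

R* ≈ 226, C* ≈ 68.8, P* ≈ 9.19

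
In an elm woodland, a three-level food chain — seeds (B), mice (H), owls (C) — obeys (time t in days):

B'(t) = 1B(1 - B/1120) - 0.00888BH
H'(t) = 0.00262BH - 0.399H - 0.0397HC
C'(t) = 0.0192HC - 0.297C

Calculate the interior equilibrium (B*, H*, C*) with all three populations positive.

From dC/dt = 0: 0.0192H* = 0.297, so H* = 15.5.
From dB/dt = 0: 1(1 - B*/1120) = 0.00888·15.5, giving B* = 1120·(1 - 0.137) = 966.
From dH/dt = 0: 0.00262·966 - 0.399 = 0.0397C*, so C* = 2.13/0.0397 = 53.7.

B* ≈ 966, H* ≈ 15.5, C* ≈ 53.7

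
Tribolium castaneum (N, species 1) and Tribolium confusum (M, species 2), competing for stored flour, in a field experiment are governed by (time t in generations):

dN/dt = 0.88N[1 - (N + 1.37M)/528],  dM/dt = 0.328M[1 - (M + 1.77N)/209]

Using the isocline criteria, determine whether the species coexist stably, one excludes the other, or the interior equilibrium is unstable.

Compare the nullcline intercepts: K1/α12 = 528/1.37 = 385 > K2 = 209; K2/α21 = 209/1.77 = 118 < K1 = 528.
Since the inequalities point opposite ways, species 1 can invade but species 2 cannot.

species 1 excludes species 2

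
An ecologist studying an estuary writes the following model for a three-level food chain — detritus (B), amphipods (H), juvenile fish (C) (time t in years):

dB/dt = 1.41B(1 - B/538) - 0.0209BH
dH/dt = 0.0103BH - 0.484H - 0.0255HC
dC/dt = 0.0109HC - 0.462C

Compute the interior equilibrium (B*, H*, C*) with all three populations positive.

B* ≈ 200, H* ≈ 42.4, C* ≈ 61.8

From dC/dt = 0: 0.0109H* = 0.462, so H* = 42.4.
From dB/dt = 0: 1.41(1 - B*/538) = 0.0209·42.4, giving B* = 538·(1 - 0.628) = 200.
From dH/dt = 0: 0.0103·200 - 0.484 = 0.0255C*, so C* = 1.58/0.0255 = 61.8.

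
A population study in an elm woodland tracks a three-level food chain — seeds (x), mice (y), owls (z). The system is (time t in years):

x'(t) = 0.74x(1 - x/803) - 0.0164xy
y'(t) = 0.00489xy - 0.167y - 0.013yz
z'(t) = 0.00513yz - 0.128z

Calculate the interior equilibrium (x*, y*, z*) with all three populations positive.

x* ≈ 359, y* ≈ 25, z* ≈ 122

From dz/dt = 0: 0.00513y* = 0.128, so y* = 25.
From dx/dt = 0: 0.74(1 - x*/803) = 0.0164·25, giving x* = 803·(1 - 0.553) = 359.
From dy/dt = 0: 0.00489·359 - 0.167 = 0.013z*, so z* = 1.59/0.013 = 122.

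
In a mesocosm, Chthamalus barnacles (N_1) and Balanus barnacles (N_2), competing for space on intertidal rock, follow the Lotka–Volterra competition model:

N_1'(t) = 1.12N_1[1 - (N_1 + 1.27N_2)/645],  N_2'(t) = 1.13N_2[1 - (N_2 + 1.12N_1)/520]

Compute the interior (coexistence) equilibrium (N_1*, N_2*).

Setting both brackets to zero gives the nullclines N_1 + 1.27N_2 = 645 and 1.12N_1 + N_2 = 520.
Substituting N_2 = 520 - 1.12N_1 into the first: N_1(1 - 1.27·1.12) = 645 - 1.27·520.
So N_1* = -15.4/-0.422 = 36.5, and then N_2* = 520 - 1.12·36.5 = 479.

N_1* ≈ 36.5, N_2* ≈ 479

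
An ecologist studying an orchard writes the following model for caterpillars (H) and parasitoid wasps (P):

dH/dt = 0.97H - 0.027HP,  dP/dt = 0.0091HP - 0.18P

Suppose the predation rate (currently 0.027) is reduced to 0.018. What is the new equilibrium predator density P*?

At the interior fixed point, setting dH/dt = 0 with H > 0 fixes P* = (prey growth rate)/(HP coefficient) — independent of the other coefficients.
With the change, P* = 0.97/0.018 = 53.9; it rises from 35.9.

P* ≈ 53.9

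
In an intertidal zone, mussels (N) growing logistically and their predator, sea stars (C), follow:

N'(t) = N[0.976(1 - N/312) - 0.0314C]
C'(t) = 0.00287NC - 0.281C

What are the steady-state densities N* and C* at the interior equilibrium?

From dC/dt = 0 with C > 0: 0.00287N* = 0.281, so N* = 97.9.
Substitute into dN/dt = 0: 0.976(1 - 97.9/312) = 0.0314C*.
The bracket is 0.686, giving C* = 0.67/0.0314 = 21.3.

N* ≈ 97.9, C* ≈ 21.3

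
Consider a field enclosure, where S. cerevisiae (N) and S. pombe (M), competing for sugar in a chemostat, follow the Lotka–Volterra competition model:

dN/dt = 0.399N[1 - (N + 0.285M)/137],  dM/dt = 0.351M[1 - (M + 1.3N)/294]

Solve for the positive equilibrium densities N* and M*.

Setting both brackets to zero gives the nullclines N + 0.285M = 137 and 1.3N + M = 294.
Substituting M = 294 - 1.3N into the first: N(1 - 0.285·1.3) = 137 - 0.285·294.
So N* = 53.2/0.629 = 84.5, and then M* = 294 - 1.3·84.5 = 184.

N* ≈ 84.5, M* ≈ 184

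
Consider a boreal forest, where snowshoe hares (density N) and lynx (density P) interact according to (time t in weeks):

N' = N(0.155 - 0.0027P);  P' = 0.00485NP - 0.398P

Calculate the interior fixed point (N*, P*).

N* ≈ 82.1, P* ≈ 57.4

Set dP/dt = 0 with P > 0: 0.00485N - 0.398 = 0, so N* = 0.398/0.00485 = 82.1.
Set dN/dt = 0 with N > 0: 0.155 - 0.0027P = 0, so P* = 0.155/0.0027 = 57.4.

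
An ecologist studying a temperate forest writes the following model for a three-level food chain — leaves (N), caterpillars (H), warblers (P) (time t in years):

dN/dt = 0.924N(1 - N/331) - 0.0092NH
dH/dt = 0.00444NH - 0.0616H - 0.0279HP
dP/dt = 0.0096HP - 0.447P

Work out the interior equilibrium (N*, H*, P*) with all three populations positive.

N* ≈ 178, H* ≈ 46.6, P* ≈ 26

From dP/dt = 0: 0.0096H* = 0.447, so H* = 46.6.
From dN/dt = 0: 0.924(1 - N*/331) = 0.0092·46.6, giving N* = 331·(1 - 0.464) = 178.
From dH/dt = 0: 0.00444·178 - 0.0616 = 0.0279P*, so P* = 0.727/0.0279 = 26.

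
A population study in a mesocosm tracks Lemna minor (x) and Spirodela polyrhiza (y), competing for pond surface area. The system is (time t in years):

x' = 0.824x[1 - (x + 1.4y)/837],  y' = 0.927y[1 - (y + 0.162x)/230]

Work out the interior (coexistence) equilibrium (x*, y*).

Setting both brackets to zero gives the nullclines x + 1.4y = 837 and 0.162x + y = 230.
Substituting y = 230 - 0.162x into the first: x(1 - 1.4·0.162) = 837 - 1.4·230.
So x* = 515/0.773 = 666, and then y* = 230 - 0.162·666 = 122.

x* ≈ 666, y* ≈ 122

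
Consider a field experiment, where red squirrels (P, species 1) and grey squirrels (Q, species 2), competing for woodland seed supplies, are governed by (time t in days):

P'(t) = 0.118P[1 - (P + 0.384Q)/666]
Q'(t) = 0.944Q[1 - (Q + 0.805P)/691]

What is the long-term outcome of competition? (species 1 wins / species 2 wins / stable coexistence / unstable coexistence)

Compare the nullcline intercepts: K1/α12 = 666/0.384 = 1730 > K2 = 691; K2/α21 = 691/0.805 = 858 > K1 = 666.
Since both inequalities hold, each species can invade when rare, so the interior equilibrium is stable.

stable coexistence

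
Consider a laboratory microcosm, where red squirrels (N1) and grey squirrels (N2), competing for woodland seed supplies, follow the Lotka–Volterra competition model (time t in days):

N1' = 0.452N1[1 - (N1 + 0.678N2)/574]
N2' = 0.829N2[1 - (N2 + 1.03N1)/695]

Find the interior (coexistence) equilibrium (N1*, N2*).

Setting both brackets to zero gives the nullclines N1 + 0.678N2 = 574 and 1.03N1 + N2 = 695.
Substituting N2 = 695 - 1.03N1 into the first: N1(1 - 0.678·1.03) = 574 - 0.678·695.
So N1* = 103/0.302 = 341, and then N2* = 695 - 1.03·341 = 344.

N1* ≈ 341, N2* ≈ 344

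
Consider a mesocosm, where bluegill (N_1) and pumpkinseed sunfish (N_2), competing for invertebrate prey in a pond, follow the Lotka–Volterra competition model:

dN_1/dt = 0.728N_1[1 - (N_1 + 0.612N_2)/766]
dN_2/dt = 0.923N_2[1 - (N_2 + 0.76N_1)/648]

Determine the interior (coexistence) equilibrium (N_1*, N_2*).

Setting both brackets to zero gives the nullclines N_1 + 0.612N_2 = 766 and 0.76N_1 + N_2 = 648.
Substituting N_2 = 648 - 0.76N_1 into the first: N_1(1 - 0.612·0.76) = 766 - 0.612·648.
So N_1* = 369/0.535 = 691, and then N_2* = 648 - 0.76·691 = 123.

N_1* ≈ 691, N_2* ≈ 123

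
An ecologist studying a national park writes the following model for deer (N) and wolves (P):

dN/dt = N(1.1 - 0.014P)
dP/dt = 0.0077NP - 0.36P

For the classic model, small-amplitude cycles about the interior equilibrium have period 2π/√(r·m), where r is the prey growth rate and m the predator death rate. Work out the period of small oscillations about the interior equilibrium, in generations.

Here r = 1.1 and m = 0.36, so r·m = 0.396.
ω = √0.396 = 0.629 per generation, hence T = 2π/ω ≈ 9.98 generations.

T ≈ 9.98 generations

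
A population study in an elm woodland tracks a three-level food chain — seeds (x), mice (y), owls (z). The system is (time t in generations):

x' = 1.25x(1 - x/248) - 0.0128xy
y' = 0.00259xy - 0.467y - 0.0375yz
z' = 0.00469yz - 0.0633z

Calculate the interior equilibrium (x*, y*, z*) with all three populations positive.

x* ≈ 214, y* ≈ 13.5, z* ≈ 2.31

From dz/dt = 0: 0.00469y* = 0.0633, so y* = 13.5.
From dx/dt = 0: 1.25(1 - x*/248) = 0.0128·13.5, giving x* = 248·(1 - 0.138) = 214.
From dy/dt = 0: 0.00259·214 - 0.467 = 0.0375z*, so z* = 0.0865/0.0375 = 2.31.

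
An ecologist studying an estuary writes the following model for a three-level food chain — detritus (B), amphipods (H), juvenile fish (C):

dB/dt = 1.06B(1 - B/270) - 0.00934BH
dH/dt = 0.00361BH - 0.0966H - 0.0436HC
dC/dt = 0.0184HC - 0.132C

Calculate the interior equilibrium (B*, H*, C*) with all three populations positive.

From dC/dt = 0: 0.0184H* = 0.132, so H* = 7.17.
From dB/dt = 0: 1.06(1 - B*/270) = 0.00934·7.17, giving B* = 270·(1 - 0.0632) = 253.
From dH/dt = 0: 0.00361·253 - 0.0966 = 0.0436C*, so C* = 0.816/0.0436 = 18.7.

B* ≈ 253, H* ≈ 7.17, C* ≈ 18.7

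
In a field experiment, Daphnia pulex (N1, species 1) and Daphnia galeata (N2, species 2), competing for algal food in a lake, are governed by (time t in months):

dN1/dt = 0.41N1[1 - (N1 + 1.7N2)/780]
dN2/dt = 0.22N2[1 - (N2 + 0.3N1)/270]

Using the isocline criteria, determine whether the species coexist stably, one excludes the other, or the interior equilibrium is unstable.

stable coexistence

Compare the nullcline intercepts: K1/α12 = 780/1.7 = 459 > K2 = 270; K2/α21 = 270/0.3 = 900 > K1 = 780.
Since both inequalities hold, each species can invade when rare, so the interior equilibrium is stable.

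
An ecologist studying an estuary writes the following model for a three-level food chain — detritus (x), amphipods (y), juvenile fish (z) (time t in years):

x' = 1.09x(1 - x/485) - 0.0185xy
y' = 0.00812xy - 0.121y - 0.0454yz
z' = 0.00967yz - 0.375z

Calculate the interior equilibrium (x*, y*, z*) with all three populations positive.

From dz/dt = 0: 0.00967y* = 0.375, so y* = 38.8.
From dx/dt = 0: 1.09(1 - x*/485) = 0.0185·38.8, giving x* = 485·(1 - 0.658) = 166.
From dy/dt = 0: 0.00812·166 - 0.121 = 0.0454z*, so z* = 1.23/0.0454 = 27.

x* ≈ 166, y* ≈ 38.8, z* ≈ 27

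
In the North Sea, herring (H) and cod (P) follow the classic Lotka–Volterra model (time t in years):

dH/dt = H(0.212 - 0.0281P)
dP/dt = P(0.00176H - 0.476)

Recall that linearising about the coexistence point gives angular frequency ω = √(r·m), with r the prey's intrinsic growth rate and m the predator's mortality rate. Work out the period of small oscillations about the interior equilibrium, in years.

T ≈ 19.8 years

Here r = 0.212 and m = 0.476, so r·m = 0.101.
ω = √0.101 = 0.318 per year, hence T = 2π/ω ≈ 19.8 years.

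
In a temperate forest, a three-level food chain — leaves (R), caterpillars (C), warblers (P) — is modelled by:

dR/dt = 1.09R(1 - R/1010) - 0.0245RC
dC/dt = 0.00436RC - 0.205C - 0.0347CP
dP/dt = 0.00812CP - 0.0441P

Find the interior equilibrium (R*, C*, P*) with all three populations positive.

From dP/dt = 0: 0.00812C* = 0.0441, so C* = 5.43.
From dR/dt = 0: 1.09(1 - R*/1010) = 0.0245·5.43, giving R* = 1010·(1 - 0.122) = 887.
From dC/dt = 0: 0.00436·887 - 0.205 = 0.0347P*, so P* = 3.66/0.0347 = 106.

R* ≈ 887, C* ≈ 5.43, P* ≈ 106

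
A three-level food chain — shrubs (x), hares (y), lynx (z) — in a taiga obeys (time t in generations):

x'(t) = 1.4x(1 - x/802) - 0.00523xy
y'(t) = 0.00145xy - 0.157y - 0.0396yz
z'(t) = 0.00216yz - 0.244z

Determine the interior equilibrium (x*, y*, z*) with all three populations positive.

From dz/dt = 0: 0.00216y* = 0.244, so y* = 113.
From dx/dt = 0: 1.4(1 - x*/802) = 0.00523·113, giving x* = 802·(1 - 0.422) = 464.
From dy/dt = 0: 0.00145·464 - 0.157 = 0.0396z*, so z* = 0.515/0.0396 = 13.

x* ≈ 464, y* ≈ 113, z* ≈ 13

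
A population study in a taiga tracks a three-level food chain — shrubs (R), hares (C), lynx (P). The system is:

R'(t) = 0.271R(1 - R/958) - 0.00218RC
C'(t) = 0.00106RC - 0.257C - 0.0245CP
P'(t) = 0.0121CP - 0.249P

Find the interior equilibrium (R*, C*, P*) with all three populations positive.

From dP/dt = 0: 0.0121C* = 0.249, so C* = 20.6.
From dR/dt = 0: 0.271(1 - R*/958) = 0.00218·20.6, giving R* = 958·(1 - 0.166) = 799.
From dC/dt = 0: 0.00106·799 - 0.257 = 0.0245P*, so P* = 0.59/0.0245 = 24.1.

R* ≈ 799, C* ≈ 20.6, P* ≈ 24.1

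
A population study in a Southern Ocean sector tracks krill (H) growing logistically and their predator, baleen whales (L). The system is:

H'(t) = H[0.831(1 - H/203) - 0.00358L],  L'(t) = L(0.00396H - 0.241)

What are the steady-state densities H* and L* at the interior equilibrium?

From dL/dt = 0 with L > 0: 0.00396H* = 0.241, so H* = 60.9.
Substitute into dH/dt = 0: 0.831(1 - 60.9/203) = 0.00358L*.
The bracket is 0.7, giving L* = 0.582/0.00358 = 163.

H* ≈ 60.9, L* ≈ 163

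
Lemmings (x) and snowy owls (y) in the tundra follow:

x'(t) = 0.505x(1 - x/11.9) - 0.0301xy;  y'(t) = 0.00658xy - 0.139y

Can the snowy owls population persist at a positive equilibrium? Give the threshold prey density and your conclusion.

Threshold x = 21.1; K < 21.1, so no, the predator goes extinct.

The predator equation gives dy/dt > 0 only when x > 0.139/0.00658 = 21.1.
Without the predator, x → K = 11.9. Since 11.9 < 21.1, the predator cannot invade.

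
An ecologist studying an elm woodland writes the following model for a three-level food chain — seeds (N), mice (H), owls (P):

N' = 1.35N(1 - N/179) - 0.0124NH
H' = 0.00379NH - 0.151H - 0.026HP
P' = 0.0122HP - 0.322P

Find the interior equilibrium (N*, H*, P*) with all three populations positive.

From dP/dt = 0: 0.0122H* = 0.322, so H* = 26.4.
From dN/dt = 0: 1.35(1 - N*/179) = 0.0124·26.4, giving N* = 179·(1 - 0.242) = 136.
From dH/dt = 0: 0.00379·136 - 0.151 = 0.026P*, so P* = 0.363/0.026 = 14.

N* ≈ 136, H* ≈ 26.4, P* ≈ 14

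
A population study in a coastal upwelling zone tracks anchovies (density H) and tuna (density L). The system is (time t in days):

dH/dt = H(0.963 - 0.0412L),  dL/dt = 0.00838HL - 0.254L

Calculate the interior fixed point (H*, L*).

H* ≈ 30.3, L* ≈ 23.4

Set dL/dt = 0 with L > 0: 0.00838H - 0.254 = 0, so H* = 0.254/0.00838 = 30.3.
Set dH/dt = 0 with H > 0: 0.963 - 0.0412L = 0, so L* = 0.963/0.0412 = 23.4.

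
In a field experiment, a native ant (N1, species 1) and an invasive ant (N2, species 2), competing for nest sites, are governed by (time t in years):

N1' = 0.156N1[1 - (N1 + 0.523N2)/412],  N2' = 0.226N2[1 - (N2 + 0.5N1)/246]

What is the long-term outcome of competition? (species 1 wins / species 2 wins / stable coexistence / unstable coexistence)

stable coexistence

Compare the nullcline intercepts: K1/α12 = 412/0.523 = 788 > K2 = 246; K2/α21 = 246/0.5 = 492 > K1 = 412.
Since both inequalities hold, each species can invade when rare, so the interior equilibrium is stable.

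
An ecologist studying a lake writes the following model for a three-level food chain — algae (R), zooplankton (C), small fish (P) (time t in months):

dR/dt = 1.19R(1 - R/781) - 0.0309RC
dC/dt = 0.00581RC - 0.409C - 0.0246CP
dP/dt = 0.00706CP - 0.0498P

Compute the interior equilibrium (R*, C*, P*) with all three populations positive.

From dP/dt = 0: 0.00706C* = 0.0498, so C* = 7.05.
From dR/dt = 0: 1.19(1 - R*/781) = 0.0309·7.05, giving R* = 781·(1 - 0.183) = 638.
From dC/dt = 0: 0.00581·638 - 0.409 = 0.0246P*, so P* = 3.3/0.0246 = 134.

R* ≈ 638, C* ≈ 7.05, P* ≈ 134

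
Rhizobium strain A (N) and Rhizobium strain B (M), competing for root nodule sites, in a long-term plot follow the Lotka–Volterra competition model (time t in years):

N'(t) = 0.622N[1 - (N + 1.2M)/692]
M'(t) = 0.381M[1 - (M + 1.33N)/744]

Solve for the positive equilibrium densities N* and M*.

Setting both brackets to zero gives the nullclines N + 1.2M = 692 and 1.33N + M = 744.
Substituting M = 744 - 1.33N into the first: N(1 - 1.2·1.33) = 692 - 1.2·744.
So N* = -201/-0.596 = 337, and then M* = 744 - 1.33·337 = 296.

N* ≈ 337, M* ≈ 296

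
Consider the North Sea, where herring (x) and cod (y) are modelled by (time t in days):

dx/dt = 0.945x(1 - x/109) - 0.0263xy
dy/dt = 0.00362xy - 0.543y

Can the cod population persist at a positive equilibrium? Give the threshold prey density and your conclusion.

Threshold x = 150; K < 150, so no, the predator goes extinct.

The predator equation gives dy/dt > 0 only when x > 0.543/0.00362 = 150.
Without the predator, x → K = 109. Since 109 < 150, the predator cannot invade.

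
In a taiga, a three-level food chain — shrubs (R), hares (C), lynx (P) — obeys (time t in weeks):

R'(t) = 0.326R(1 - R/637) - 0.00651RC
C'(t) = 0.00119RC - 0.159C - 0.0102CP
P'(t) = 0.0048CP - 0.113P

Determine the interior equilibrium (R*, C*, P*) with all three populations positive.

R* ≈ 338, C* ≈ 23.5, P* ≈ 23.8

From dP/dt = 0: 0.0048C* = 0.113, so C* = 23.5.
From dR/dt = 0: 0.326(1 - R*/637) = 0.00651·23.5, giving R* = 637·(1 - 0.47) = 338.
From dC/dt = 0: 0.00119·338 - 0.159 = 0.0102P*, so P* = 0.243/0.0102 = 23.8.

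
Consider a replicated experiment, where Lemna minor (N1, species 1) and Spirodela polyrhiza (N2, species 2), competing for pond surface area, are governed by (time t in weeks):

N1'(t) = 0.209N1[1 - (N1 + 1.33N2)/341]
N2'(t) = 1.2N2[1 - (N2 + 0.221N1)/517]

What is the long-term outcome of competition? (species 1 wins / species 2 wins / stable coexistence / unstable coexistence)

Compare the nullcline intercepts: K1/α12 = 341/1.33 = 256 < K2 = 517; K2/α21 = 517/0.221 = 2340 > K1 = 341.
Since the inequalities point opposite ways, species 2 can invade but species 1 cannot.

species 2 excludes species 1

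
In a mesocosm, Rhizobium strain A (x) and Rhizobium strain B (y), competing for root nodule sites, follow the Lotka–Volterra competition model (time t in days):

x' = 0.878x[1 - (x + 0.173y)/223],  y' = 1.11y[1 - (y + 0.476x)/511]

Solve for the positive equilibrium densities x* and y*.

x* ≈ 147, y* ≈ 441

Setting both brackets to zero gives the nullclines x + 0.173y = 223 and 0.476x + y = 511.
Substituting y = 511 - 0.476x into the first: x(1 - 0.173·0.476) = 223 - 0.173·511.
So x* = 135/0.918 = 147, and then y* = 511 - 0.476·147 = 441.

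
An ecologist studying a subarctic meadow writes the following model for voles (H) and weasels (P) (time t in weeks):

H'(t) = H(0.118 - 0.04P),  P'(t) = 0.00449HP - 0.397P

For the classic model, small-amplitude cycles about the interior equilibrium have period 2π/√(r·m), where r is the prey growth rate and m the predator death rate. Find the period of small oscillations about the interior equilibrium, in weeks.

Here r = 0.118 and m = 0.397, so r·m = 0.0468.
ω = √0.0468 = 0.216 per week, hence T = 2π/ω ≈ 29 weeks.

T ≈ 29 weeks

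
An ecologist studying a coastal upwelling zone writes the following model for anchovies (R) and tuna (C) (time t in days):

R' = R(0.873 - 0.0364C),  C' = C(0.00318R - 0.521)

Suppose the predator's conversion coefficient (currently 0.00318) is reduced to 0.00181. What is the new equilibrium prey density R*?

At the interior fixed point, setting dC/dt = 0 with C > 0 fixes R* = (predator death rate)/(RC coefficient) — independent of the other coefficients.
With the change, R* = 0.521/0.00181 = 288; it rises from 164.

R* ≈ 288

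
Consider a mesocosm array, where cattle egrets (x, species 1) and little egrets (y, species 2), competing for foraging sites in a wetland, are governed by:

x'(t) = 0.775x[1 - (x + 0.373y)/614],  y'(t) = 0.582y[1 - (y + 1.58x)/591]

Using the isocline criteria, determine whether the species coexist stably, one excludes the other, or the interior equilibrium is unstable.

Compare the nullcline intercepts: K1/α12 = 614/0.373 = 1650 > K2 = 591; K2/α21 = 591/1.58 = 374 < K1 = 614.
Since the inequalities point opposite ways, species 1 can invade but species 2 cannot.

species 1 excludes species 2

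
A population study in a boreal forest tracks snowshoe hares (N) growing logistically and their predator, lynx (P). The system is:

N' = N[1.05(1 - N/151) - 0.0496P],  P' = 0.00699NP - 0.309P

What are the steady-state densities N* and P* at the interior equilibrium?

N* ≈ 44.2, P* ≈ 15

From dP/dt = 0 with P > 0: 0.00699N* = 0.309, so N* = 44.2.
Substitute into dN/dt = 0: 1.05(1 - 44.2/151) = 0.0496P*.
The bracket is 0.707, giving P* = 0.743/0.0496 = 15.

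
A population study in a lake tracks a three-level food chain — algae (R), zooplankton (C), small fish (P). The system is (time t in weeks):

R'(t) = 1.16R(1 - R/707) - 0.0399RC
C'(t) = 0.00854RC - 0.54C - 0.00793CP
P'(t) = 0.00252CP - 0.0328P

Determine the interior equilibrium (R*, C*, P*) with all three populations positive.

From dP/dt = 0: 0.00252C* = 0.0328, so C* = 13.
From dR/dt = 0: 1.16(1 - R*/707) = 0.0399·13, giving R* = 707·(1 - 0.448) = 390.
From dC/dt = 0: 0.00854·390 - 0.54 = 0.00793P*, so P* = 2.79/0.00793 = 352.

R* ≈ 390, C* ≈ 13, P* ≈ 352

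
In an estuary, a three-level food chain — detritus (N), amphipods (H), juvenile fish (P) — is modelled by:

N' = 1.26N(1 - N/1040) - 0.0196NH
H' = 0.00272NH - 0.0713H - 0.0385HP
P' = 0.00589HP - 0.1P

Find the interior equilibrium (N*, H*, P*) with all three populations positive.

N* ≈ 765, H* ≈ 17, P* ≈ 52.2

From dP/dt = 0: 0.00589H* = 0.1, so H* = 17.
From dN/dt = 0: 1.26(1 - N*/1040) = 0.0196·17, giving N* = 1040·(1 - 0.264) = 765.
From dH/dt = 0: 0.00272·765 - 0.0713 = 0.0385P*, so P* = 2.01/0.0385 = 52.2.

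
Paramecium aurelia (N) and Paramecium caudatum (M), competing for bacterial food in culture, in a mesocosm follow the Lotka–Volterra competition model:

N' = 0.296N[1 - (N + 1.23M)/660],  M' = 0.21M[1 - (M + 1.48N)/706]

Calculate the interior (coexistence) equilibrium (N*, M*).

Setting both brackets to zero gives the nullclines N + 1.23M = 660 and 1.48N + M = 706.
Substituting M = 706 - 1.48N into the first: N(1 - 1.23·1.48) = 660 - 1.23·706.
So N* = -208/-0.82 = 254, and then M* = 706 - 1.48·254 = 330.

N* ≈ 254, M* ≈ 330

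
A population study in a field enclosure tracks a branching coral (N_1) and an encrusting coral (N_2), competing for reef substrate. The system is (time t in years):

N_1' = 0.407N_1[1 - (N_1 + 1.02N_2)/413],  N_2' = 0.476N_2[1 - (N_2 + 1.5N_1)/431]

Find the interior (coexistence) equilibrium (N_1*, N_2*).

N_1* ≈ 50.2, N_2* ≈ 356

Setting both brackets to zero gives the nullclines N_1 + 1.02N_2 = 413 and 1.5N_1 + N_2 = 431.
Substituting N_2 = 431 - 1.5N_1 into the first: N_1(1 - 1.02·1.5) = 413 - 1.02·431.
So N_1* = -26.6/-0.53 = 50.2, and then N_2* = 431 - 1.5·50.2 = 356.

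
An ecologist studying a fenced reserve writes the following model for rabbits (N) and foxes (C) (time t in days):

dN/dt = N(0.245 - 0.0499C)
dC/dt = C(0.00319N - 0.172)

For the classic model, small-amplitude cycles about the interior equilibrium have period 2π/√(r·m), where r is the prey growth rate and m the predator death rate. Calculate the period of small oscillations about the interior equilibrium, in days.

Here r = 0.245 and m = 0.172, so r·m = 0.0421.
ω = √0.0421 = 0.205 per day, hence T = 2π/ω ≈ 30.6 days.

T ≈ 30.6 days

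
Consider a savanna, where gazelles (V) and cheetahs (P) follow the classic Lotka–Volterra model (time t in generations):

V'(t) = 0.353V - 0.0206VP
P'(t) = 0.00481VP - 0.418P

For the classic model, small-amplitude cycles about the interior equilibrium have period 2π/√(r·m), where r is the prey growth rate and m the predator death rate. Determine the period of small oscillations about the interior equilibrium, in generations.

Here r = 0.353 and m = 0.418, so r·m = 0.148.
ω = √0.148 = 0.384 per generation, hence T = 2π/ω ≈ 16.4 generations.

T ≈ 16.4 generations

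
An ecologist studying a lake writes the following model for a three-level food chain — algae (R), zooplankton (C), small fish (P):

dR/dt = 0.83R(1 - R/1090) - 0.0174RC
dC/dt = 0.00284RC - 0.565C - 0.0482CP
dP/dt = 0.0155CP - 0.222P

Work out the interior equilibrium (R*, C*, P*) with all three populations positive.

R* ≈ 763, C* ≈ 14.3, P* ≈ 33.2

From dP/dt = 0: 0.0155C* = 0.222, so C* = 14.3.
From dR/dt = 0: 0.83(1 - R*/1090) = 0.0174·14.3, giving R* = 1090·(1 - 0.3) = 763.
From dC/dt = 0: 0.00284·763 - 0.565 = 0.0482P*, so P* = 1.6/0.0482 = 33.2.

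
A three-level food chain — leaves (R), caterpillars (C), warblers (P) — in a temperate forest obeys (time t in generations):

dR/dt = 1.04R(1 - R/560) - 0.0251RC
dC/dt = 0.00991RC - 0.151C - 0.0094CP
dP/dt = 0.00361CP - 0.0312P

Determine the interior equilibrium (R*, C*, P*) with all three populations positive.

From dP/dt = 0: 0.00361C* = 0.0312, so C* = 8.64.
From dR/dt = 0: 1.04(1 - R*/560) = 0.0251·8.64, giving R* = 560·(1 - 0.209) = 443.
From dC/dt = 0: 0.00991·443 - 0.151 = 0.0094P*, so P* = 4.24/0.0094 = 451.

R* ≈ 443, C* ≈ 8.64, P* ≈ 451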